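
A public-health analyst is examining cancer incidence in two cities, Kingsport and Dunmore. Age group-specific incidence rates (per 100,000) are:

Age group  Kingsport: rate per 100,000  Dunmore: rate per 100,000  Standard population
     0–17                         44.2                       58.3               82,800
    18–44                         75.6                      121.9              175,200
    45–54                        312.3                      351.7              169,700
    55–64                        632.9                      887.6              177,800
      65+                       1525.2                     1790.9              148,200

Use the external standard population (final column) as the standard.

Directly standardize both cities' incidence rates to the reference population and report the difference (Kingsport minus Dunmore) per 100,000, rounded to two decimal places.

Standard total = 753,700; weights = 0.1099, 0.2325, 0.2252, 0.2359, 0.1966.
Kingsport: 0.1099×44.2 + 0.2325×75.6 + 0.2252×312.3 + 0.2359×632.9 + 0.1966×1525.2 = 541.9483 per 100,000.
Dunmore: 0.1099×58.3 + 0.2325×121.9 + 0.2252×351.7 + 0.2359×887.6 + 0.1966×1790.9 = 675.4601 per 100,000.
Difference = 541.9483 − 675.4601 = -133.5118.

-133.51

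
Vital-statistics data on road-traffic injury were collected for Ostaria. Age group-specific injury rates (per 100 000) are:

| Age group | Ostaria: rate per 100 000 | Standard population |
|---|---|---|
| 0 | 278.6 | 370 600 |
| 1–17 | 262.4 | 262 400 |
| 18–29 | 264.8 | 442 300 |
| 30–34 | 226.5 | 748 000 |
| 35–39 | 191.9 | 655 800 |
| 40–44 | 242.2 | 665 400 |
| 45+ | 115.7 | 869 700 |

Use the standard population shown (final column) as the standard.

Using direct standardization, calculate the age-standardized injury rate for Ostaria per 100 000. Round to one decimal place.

Standard total = 4 014 200; weights = 0.0923, 0.0654, 0.1102, 0.1863, 0.1634, 0.1658, 0.2167.
Standardized rate: 0.0923×278.6 + 0.0654×262.4 + 0.1102×264.8 + 0.1863×226.5 + 0.1634×191.9 + 0.1658×242.2 + 0.2167×115.7 = 210.8211 per 100 000.

210.8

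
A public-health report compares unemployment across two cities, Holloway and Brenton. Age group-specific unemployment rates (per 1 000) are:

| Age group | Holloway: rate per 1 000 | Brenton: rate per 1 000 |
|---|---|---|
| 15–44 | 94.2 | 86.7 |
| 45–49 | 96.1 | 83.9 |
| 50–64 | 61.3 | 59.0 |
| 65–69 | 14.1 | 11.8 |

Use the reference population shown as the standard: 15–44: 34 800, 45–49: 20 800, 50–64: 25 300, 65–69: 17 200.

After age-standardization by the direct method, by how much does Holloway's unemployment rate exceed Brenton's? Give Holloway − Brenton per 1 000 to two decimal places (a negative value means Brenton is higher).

Standard total = 98 100; weights = 0.3547, 0.2120, 0.2579, 0.1753.
Holloway: 0.3547×94.2 + 0.2120×96.1 + 0.2579×61.3 + 0.1753×14.1 = 72.0739 per 1 000.
Brenton: 0.3547×86.7 + 0.2120×83.9 + 0.2579×59.0 + 0.1753×11.8 = 65.8302 per 1 000.
Difference = 72.0739 − 65.8302 = 6.2437.

6.24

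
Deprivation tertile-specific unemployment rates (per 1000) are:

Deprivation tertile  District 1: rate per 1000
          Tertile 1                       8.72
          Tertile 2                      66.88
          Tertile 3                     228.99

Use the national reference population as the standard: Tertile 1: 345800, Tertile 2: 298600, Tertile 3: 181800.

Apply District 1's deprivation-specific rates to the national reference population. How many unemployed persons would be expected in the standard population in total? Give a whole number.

Expected unemployed persons = Σ (standard pop × deprivation-specific rate ÷ 1000)
= 345800×8.72/1000 + 298600×66.88/1000 + 181800×228.99/1000
= 3015.38 + 19970.37 + 41630.38 = 64616.13.

64616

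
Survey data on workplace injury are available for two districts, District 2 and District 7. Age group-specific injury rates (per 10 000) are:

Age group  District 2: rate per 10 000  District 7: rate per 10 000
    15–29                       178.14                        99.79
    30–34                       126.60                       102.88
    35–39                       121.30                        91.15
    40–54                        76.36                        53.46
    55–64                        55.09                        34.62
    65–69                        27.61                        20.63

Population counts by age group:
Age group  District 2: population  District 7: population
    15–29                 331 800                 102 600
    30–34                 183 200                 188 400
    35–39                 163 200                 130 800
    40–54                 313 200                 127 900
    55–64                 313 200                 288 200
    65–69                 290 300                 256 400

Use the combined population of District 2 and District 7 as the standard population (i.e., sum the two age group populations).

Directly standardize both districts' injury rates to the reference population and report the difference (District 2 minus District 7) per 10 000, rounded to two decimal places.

28.98

Combined standard total = 2 689 200; weights = 0.1615, 0.1382, 0.1093, 0.1640, 0.2236, 0.2033.
District 2: 0.1615×178.14 + 0.1382×126.60 + 0.1093×121.30 + 0.1640×76.36 + 0.2236×55.09 + 0.2033×27.61 = 89.9891 per 10 000.
District 7: 0.1615×99.79 + 0.1382×102.88 + 0.1093×91.15 + 0.1640×53.46 + 0.2236×34.62 + 0.2033×20.63 = 61.0059 per 10 000.
Difference = 89.9891 − 61.0059 = 28.9832.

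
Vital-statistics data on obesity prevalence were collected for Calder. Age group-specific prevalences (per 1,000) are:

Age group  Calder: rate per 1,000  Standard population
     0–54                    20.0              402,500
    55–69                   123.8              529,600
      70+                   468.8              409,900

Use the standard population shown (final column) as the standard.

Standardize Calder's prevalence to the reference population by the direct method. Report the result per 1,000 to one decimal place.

Standard total = 1,342,000; weights = 0.2999, 0.3946, 0.3054.
Standardized rate: 0.2999×20.0 + 0.3946×123.8 + 0.3054×468.8 = 198.0444 per 1,000.

198.0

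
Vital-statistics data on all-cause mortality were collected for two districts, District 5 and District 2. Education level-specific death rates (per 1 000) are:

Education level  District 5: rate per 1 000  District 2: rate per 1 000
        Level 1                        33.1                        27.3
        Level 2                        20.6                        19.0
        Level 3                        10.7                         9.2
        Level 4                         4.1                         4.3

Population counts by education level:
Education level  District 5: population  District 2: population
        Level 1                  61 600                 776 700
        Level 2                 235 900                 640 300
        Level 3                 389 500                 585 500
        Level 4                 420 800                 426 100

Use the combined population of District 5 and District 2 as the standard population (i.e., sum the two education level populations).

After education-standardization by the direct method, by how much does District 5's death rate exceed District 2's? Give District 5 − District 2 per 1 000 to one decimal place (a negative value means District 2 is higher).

2.1

Combined standard total = 3 536 400; weights = 0.2370, 0.2478, 0.2757, 0.2395.
District 5: 0.2370×33.1 + 0.2478×20.6 + 0.2757×10.7 + 0.2395×4.1 = 16.8822 per 1 000.
District 2: 0.2370×27.3 + 0.2478×19.0 + 0.2757×9.2 + 0.2395×4.3 = 14.7452 per 1 000.
Difference = 16.8822 − 14.7452 = 2.1370.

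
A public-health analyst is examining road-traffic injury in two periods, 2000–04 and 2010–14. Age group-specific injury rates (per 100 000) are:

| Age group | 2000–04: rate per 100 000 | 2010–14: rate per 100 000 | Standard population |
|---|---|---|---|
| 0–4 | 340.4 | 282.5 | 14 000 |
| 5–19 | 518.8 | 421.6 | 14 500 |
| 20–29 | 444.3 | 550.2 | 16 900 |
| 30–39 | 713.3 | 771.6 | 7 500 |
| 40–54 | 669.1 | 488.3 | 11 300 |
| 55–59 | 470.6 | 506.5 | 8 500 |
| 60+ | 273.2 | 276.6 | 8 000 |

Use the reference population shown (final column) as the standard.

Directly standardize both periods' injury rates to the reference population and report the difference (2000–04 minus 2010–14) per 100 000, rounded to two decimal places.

21.11

Standard total = 80 700; weights = 0.1735, 0.1797, 0.2094, 0.0929, 0.1400, 0.1053, 0.0991.
2000–04: 0.1735×340.4 + 0.1797×518.8 + 0.2094×444.3 + 0.0929×713.3 + 0.1400×669.1 + 0.1053×470.6 + 0.0991×273.2 = 481.9473 per 100 000.
2010–14: 0.1735×282.5 + 0.1797×421.6 + 0.2094×550.2 + 0.0929×771.6 + 0.1400×488.3 + 0.1053×506.5 + 0.0991×276.6 = 460.8354 per 100 000.
Difference = 481.9473 − 460.8354 = 21.1119.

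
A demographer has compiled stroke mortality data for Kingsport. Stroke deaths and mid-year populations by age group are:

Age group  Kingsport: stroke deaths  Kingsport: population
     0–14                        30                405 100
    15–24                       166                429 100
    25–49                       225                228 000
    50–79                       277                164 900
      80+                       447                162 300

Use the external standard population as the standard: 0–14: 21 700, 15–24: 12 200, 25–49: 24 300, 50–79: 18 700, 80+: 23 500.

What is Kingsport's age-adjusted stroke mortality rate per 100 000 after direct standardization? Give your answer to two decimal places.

Age-specific rates per 100 000 for Kingsport: 7.41, 38.69, 98.68, 167.98, 275.42.
Standard total = 100 400; weights = 0.2161, 0.1215, 0.2420, 0.1863, 0.2341.
Standardized rate: 0.2161×7.41 + 0.1215×38.69 + 0.2420×98.68 + 0.1863×167.98 + 0.2341×275.42 = 125.9383 per 100 000.

125.94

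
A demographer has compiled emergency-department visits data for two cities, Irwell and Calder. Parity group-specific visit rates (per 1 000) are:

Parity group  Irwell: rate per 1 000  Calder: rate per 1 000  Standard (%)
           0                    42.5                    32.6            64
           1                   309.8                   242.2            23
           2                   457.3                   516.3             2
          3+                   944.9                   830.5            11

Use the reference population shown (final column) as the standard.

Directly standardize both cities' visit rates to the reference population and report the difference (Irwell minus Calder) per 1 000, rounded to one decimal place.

Standard weights: 0.64, 0.23, 0.02, 0.11.
Irwell: 0.6400×42.5 + 0.2300×309.8 + 0.0200×457.3 + 0.1100×944.9 = 211.5390 per 1 000.
Calder: 0.6400×32.6 + 0.2300×242.2 + 0.0200×516.3 + 0.1100×830.5 = 178.2510 per 1 000.
Difference = 211.5390 − 178.2510 = 33.2880.

33.3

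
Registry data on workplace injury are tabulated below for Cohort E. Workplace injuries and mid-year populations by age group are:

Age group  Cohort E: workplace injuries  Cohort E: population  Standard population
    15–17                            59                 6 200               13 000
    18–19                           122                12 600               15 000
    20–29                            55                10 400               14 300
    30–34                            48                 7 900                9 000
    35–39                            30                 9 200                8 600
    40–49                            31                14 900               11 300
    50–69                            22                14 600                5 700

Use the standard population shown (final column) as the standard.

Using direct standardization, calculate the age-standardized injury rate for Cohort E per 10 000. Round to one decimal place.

59.7

Age-specific rates per 10 000 for Cohort E: 95.16, 96.83, 52.88, 60.76, 32.61, 20.81, 15.07.
Standard total = 76 900; weights = 0.1691, 0.1951, 0.1860, 0.1170, 0.1118, 0.1469, 0.0741.
Standardized rate: 0.1691×95.16 + 0.1951×96.83 + 0.1860×52.88 + 0.1170×60.76 + 0.1118×32.61 + 0.1469×20.81 + 0.0741×15.07 = 59.7398 per 10 000.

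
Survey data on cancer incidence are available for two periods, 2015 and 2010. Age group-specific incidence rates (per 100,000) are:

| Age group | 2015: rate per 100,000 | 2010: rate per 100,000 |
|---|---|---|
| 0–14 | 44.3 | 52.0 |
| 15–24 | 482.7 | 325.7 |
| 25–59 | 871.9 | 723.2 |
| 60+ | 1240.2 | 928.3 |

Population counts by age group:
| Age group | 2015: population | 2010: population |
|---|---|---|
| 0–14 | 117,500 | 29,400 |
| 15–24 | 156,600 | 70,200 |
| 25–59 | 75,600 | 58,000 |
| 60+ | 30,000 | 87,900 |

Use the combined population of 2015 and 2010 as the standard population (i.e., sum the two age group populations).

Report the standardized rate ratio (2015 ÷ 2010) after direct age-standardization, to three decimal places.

1.317

Combined standard total = 625,200; weights = 0.2350, 0.3628, 0.2137, 0.1886.
2015: 0.2350×44.3 + 0.3628×482.7 + 0.2137×871.9 + 0.1886×1240.2 = 605.7093 per 100,000.
2010: 0.2350×52.0 + 0.3628×325.7 + 0.2137×723.2 + 0.1886×928.3 = 459.9706 per 100,000.
Ratio = 605.7093 ÷ 459.9706 = 1.31684.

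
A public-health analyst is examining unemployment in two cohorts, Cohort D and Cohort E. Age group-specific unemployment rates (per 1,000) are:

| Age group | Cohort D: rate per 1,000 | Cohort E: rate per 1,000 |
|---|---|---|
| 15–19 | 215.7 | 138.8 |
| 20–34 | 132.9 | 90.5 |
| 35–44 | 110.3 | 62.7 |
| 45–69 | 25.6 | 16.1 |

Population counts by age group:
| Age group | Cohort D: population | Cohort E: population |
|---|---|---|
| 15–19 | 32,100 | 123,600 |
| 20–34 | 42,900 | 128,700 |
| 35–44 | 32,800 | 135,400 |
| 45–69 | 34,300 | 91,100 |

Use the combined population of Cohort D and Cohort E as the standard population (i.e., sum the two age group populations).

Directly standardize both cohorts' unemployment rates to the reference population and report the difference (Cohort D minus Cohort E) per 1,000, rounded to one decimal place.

45.8

Combined standard total = 620,900; weights = 0.2508, 0.2764, 0.2709, 0.2020.
Cohort D: 0.2508×215.7 + 0.2764×132.9 + 0.2709×110.3 + 0.2020×25.6 = 125.8702 per 1,000.
Cohort E: 0.2508×138.8 + 0.2764×90.5 + 0.2709×62.7 + 0.2020×16.1 = 80.0548 per 1,000.
Difference = 125.8702 − 80.0548 = 45.8154.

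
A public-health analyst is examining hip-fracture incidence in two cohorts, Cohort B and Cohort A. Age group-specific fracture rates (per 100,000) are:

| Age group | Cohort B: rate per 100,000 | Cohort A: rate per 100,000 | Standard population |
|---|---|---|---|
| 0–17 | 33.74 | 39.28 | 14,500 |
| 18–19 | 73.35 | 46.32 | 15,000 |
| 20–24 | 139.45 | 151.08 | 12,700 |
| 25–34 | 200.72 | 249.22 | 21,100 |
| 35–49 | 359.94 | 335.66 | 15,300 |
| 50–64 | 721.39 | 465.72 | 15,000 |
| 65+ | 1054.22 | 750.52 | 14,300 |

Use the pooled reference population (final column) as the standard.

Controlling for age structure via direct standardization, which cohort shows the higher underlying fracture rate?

Cohort B

Standard total = 107,900; weights = 0.1344, 0.1390, 0.1177, 0.1956, 0.1418, 0.1390, 0.1325.
Cohort B: 0.1344×33.74 + 0.1390×73.35 + 0.1177×139.45 + 0.1956×200.72 + 0.1418×359.94 + 0.1390×721.39 + 0.1325×1054.22 = 361.4362 per 100,000.
Cohort A: 0.1344×39.28 + 0.1390×46.32 + 0.1177×151.08 + 0.1956×249.22 + 0.1418×335.66 + 0.1390×465.72 + 0.1325×750.52 = 290.0413 per 100,000.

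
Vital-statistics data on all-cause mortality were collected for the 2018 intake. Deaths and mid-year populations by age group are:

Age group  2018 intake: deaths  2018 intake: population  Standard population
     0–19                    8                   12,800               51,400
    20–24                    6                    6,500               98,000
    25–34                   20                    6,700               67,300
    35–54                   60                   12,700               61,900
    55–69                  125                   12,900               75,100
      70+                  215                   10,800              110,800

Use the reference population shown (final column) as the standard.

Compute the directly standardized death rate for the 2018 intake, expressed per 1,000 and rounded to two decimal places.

Age-specific rates per 1,000 for the 2018 intake: 0.625, 0.923, 2.985, 4.724, 9.690, 19.907.
Standard total = 464,500; weights = 0.1107, 0.2110, 0.1449, 0.1333, 0.1617, 0.2385.
Standardized rate: 0.1107×0.625 + 0.2110×0.923 + 0.1449×2.985 + 0.1333×4.724 + 0.1617×9.690 + 0.2385×19.907 = 7.6413 per 1,000.

7.64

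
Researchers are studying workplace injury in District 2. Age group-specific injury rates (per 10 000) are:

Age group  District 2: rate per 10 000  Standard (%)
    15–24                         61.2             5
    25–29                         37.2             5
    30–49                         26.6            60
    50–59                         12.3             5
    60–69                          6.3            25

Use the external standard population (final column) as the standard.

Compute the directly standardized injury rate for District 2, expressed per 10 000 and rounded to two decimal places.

23.07

Standard weights: 0.05, 0.05, 0.60, 0.05, 0.25.
Standardized rate: 0.0500×61.2 + 0.0500×37.2 + 0.6000×26.6 + 0.0500×12.3 + 0.2500×6.3 = 23.0700 per 10 000.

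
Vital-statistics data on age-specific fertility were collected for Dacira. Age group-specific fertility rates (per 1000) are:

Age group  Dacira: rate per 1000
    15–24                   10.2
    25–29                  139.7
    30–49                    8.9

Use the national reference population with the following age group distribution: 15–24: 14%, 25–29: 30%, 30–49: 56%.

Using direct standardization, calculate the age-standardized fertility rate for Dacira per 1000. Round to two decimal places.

48.32

Standard weights: 0.14, 0.30, 0.56.
Standardized rate: 0.1400×10.2 + 0.3000×139.7 + 0.5600×8.9 = 48.3220 per 1000.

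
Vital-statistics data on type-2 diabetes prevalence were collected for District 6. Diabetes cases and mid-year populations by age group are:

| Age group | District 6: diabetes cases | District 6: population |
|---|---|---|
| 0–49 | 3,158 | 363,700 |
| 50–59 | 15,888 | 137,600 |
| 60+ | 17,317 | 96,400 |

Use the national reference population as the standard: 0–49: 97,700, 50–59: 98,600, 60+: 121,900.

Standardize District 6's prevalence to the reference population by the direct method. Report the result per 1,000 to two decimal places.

Age-specific rates per 1,000 for District 6: 8.683, 115.465, 179.637.
Standard total = 318,200; weights = 0.3070, 0.3099, 0.3831.
Standardized rate: 0.3070×8.683 + 0.3099×115.465 + 0.3831×179.637 = 107.2625 per 1,000.

107.26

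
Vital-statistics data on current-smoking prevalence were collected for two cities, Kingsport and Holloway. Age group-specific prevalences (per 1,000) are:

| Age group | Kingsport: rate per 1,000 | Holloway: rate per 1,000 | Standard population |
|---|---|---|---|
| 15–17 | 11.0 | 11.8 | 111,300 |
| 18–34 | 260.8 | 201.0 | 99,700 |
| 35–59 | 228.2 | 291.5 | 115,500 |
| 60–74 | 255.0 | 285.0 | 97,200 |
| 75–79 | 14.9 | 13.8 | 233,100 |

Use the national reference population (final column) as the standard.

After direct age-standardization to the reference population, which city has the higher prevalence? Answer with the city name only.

Standard total = 656,800; weights = 0.1695, 0.1518, 0.1759, 0.1480, 0.3549.
Kingsport: 0.1695×11.0 + 0.1518×260.8 + 0.1759×228.2 + 0.1480×255.0 + 0.3549×14.9 = 124.6077 per 1,000.
Holloway: 0.1695×11.8 + 0.1518×201.0 + 0.1759×291.5 + 0.1480×285.0 + 0.3549×13.8 = 130.8466 per 1,000.

Holloway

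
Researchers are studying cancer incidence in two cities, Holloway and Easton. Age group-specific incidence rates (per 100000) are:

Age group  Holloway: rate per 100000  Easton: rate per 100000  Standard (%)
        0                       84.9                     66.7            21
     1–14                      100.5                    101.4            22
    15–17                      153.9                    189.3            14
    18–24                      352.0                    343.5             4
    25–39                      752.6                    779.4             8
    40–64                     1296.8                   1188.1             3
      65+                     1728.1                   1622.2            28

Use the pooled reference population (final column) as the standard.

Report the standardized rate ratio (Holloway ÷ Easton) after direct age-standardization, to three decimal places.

Standard weights: 0.21, 0.22, 0.14, 0.04, 0.08, 0.03, 0.28.
Holloway: 0.2100×84.9 + 0.2200×100.5 + 0.1400×153.9 + 0.0400×352.0 + 0.0800×752.6 + 0.0300×1296.8 + 0.2800×1728.1 = 658.5450 per 100000.
Easton: 0.2100×66.7 + 0.2200×101.4 + 0.1400×189.3 + 0.0400×343.5 + 0.0800×779.4 + 0.0300×1188.1 + 0.2800×1622.2 = 628.7680 per 100000.
Ratio = 658.5450 ÷ 628.7680 = 1.04736.

1.047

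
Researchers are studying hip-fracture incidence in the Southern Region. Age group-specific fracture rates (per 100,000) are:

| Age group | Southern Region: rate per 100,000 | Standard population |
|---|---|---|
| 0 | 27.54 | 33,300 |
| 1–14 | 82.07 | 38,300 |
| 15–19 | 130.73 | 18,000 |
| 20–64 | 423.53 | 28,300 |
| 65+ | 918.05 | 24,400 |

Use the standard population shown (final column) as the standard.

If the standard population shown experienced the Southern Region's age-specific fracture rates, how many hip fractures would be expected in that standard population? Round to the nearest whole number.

Expected hip fractures = Σ (standard pop × age-specific rate ÷ 100,000)
= 33,300×27.54/100,000 + 38,300×82.07/100,000 + 18,000×130.73/100,000 + 28,300×423.53/100,000 + 24,400×918.05/100,000
= 9.17 + 31.43 + 23.53 + 119.86 + 224.00 = 408.00.

408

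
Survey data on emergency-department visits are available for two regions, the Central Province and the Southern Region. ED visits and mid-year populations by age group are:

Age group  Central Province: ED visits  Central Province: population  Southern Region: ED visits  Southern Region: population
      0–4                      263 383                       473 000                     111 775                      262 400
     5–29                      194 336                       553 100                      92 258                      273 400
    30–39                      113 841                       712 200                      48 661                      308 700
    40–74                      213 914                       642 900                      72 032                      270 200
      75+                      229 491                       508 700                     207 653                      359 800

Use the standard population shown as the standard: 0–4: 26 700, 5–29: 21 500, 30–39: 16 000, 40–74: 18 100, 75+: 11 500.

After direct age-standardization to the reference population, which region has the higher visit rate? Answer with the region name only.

Age-specific rates per 1 000 for the Central Province: 556.835, 351.358, 159.844, 332.733, 451.132.
For the Southern Region: 425.972, 337.447, 157.632, 266.588, 577.135.
Standard total = 93 800; weights = 0.2846, 0.2292, 0.1706, 0.1930, 0.1226.
The Central Province: 0.2846×556.835 + 0.2292×351.358 + 0.1706×159.844 + 0.1930×332.733 + 0.1226×451.132 = 385.8175 per 1 000.
The Southern Region: 0.2846×425.972 + 0.2292×337.447 + 0.1706×157.632 + 0.1930×266.588 + 0.1226×577.135 = 347.6861 per 1 000.
The crude rates (351.21 vs 361.06) would put the Southern Region higher, but that reflects its age composition; once standardized to a common age structure, the Central Province has the higher underlying rate.

Central Province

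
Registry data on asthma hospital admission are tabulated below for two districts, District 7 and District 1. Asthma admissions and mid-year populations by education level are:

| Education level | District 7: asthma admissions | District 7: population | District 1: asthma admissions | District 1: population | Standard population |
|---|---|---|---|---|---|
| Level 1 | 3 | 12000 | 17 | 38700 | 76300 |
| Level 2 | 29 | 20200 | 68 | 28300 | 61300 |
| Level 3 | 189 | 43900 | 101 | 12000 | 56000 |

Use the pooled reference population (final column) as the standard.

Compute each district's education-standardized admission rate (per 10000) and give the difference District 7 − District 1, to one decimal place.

Education-specific rates per 10000 for District 7: 2.50, 14.36, 43.05.
For District 1: 4.39, 24.03, 84.17.
Standard total = 193600; weights = 0.3941, 0.3166, 0.2893.
District 7: 0.3941×2.50 + 0.3166×14.36 + 0.2893×43.05 = 17.9842 per 10000.
District 1: 0.3941×4.39 + 0.3166×24.03 + 0.2893×84.17 = 33.6851 per 10000.
Difference = 17.9842 − 33.6851 = -15.7009.

-15.7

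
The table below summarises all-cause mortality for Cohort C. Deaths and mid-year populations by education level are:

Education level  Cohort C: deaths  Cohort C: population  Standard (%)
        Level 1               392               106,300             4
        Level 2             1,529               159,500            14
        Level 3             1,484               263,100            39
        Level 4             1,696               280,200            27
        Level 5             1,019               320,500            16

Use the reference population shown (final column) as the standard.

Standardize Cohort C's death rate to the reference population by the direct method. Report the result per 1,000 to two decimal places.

Education-specific rates per 1,000 for Cohort C: 3.688, 9.586, 5.640, 6.053, 3.179.
Standard weights: 0.04, 0.14, 0.39, 0.27, 0.16.
Standardized rate: 0.0400×3.688 + 0.1400×9.586 + 0.3900×5.640 + 0.2700×6.053 + 0.1600×3.179 = 5.8323 per 1,000.

5.83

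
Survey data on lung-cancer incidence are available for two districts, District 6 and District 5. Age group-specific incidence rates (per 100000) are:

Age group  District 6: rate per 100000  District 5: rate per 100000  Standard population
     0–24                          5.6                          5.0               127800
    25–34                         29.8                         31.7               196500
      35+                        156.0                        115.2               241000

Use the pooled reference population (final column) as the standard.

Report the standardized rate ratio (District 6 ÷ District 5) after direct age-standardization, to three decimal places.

1.275

Standard total = 565300; weights = 0.2261, 0.3476, 0.4263.
District 6: 0.2261×5.6 + 0.3476×29.8 + 0.4263×156.0 = 78.1309 per 100000.
District 5: 0.2261×5.0 + 0.3476×31.7 + 0.4263×115.2 = 61.2617 per 100000.
Ratio = 78.1309 ÷ 61.2617 = 1.27536.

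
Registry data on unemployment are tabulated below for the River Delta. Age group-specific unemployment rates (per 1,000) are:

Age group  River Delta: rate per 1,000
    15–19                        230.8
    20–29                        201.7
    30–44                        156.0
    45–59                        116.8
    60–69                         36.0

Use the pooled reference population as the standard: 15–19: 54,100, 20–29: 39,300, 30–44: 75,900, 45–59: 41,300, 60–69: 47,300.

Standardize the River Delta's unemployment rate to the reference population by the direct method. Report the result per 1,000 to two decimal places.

Standard total = 257,900; weights = 0.2098, 0.1524, 0.2943, 0.1601, 0.1834.
Standardized rate: 0.2098×230.8 + 0.1524×201.7 + 0.2943×156.0 + 0.1601×116.8 + 0.1834×36.0 = 150.3689 per 1,000.

150.37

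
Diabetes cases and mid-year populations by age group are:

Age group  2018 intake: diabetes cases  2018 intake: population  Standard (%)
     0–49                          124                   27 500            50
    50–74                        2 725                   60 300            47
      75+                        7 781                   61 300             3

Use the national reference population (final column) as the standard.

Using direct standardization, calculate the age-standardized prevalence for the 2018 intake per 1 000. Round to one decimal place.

Age-specific rates per 1 000 for the 2018 intake: 4.509, 45.191, 126.933.
Standard weights: 0.50, 0.47, 0.03.
Standardized rate: 0.5000×4.509 + 0.4700×45.191 + 0.0300×126.933 = 27.3022 per 1 000.

27.3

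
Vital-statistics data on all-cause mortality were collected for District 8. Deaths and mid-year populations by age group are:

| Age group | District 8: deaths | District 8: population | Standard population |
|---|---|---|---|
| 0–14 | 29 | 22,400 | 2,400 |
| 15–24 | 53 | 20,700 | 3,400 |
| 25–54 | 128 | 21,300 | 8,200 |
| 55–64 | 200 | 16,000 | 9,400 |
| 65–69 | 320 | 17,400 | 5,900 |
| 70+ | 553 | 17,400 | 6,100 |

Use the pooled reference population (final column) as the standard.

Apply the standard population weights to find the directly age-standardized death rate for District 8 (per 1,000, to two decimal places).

Age-specific rates per 1,000 for District 8: 1.295, 2.560, 6.009, 12.500, 18.391, 31.782.
Standard total = 35,400; weights = 0.0678, 0.0960, 0.2316, 0.2655, 0.1667, 0.1723.
Standardized rate: 0.0678×1.295 + 0.0960×2.560 + 0.2316×6.009 + 0.2655×12.500 + 0.1667×18.391 + 0.1723×31.782 = 13.5865 per 1,000.

13.59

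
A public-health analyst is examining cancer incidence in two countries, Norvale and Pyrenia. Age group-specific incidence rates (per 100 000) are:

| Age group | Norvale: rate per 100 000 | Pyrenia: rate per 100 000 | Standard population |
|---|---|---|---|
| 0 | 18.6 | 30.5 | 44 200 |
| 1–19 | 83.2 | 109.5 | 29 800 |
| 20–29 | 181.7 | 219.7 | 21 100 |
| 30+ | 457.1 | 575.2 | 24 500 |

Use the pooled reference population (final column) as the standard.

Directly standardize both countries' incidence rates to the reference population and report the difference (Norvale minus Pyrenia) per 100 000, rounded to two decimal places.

Standard total = 119 600; weights = 0.3696, 0.2492, 0.1764, 0.2048.
Norvale: 0.3696×18.6 + 0.2492×83.2 + 0.1764×181.7 + 0.2048×457.1 = 153.2968 per 100 000.
Pyrenia: 0.3696×30.5 + 0.2492×109.5 + 0.1764×219.7 + 0.2048×575.2 = 195.1444 per 100 000.
Difference = 153.2968 − 195.1444 = -41.8476.

-41.85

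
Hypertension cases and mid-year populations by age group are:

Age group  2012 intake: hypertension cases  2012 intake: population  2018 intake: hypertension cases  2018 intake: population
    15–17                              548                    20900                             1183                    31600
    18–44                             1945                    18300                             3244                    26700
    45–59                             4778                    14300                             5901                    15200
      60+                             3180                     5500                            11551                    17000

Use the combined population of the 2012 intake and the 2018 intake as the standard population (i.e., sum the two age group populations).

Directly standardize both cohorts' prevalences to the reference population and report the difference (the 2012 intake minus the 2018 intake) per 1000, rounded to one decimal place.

Age-specific rates per 1000 for the 2012 intake: 26.220, 106.284, 334.126, 578.182.
For the 2018 intake: 37.437, 121.498, 388.224, 679.471.
Combined standard total = 149500; weights = 0.3512, 0.3010, 0.1973, 0.1505.
The 2012 intake: 0.3512×26.220 + 0.3010×106.284 + 0.1973×334.126 + 0.1505×578.182 = 194.1481 per 1000.
The 2018 intake: 0.3512×37.437 + 0.3010×121.498 + 0.1973×388.224 + 0.1505×679.471 = 228.5855 per 1000.
Difference = 194.1481 − 228.5855 = -34.4373.

-34.4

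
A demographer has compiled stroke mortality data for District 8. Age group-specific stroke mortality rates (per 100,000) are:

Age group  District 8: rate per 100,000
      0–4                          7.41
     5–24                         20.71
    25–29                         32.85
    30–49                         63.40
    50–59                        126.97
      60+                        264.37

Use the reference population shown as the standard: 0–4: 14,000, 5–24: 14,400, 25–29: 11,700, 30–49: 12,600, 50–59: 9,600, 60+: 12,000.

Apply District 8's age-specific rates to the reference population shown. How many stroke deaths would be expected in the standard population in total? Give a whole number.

Expected stroke deaths = Σ (standard pop × age-specific rate ÷ 100,000)
= 14,000×7.41/100,000 + 14,400×20.71/100,000 + 11,700×32.85/100,000 + 12,600×63.40/100,000 + 9,600×126.97/100,000 + 12,000×264.37/100,000
= 1.04 + 2.98 + 3.84 + 7.99 + 12.19 + 31.72 = 59.77.

60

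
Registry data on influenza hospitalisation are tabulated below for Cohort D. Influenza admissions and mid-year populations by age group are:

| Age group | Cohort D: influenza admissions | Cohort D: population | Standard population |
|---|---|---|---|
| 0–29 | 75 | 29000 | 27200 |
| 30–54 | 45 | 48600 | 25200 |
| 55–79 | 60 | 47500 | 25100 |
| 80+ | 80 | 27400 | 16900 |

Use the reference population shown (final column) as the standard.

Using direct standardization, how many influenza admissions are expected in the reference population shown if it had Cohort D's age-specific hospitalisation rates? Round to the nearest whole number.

175

Age-specific rates per 100000 for Cohort D: 258.62, 92.59, 126.32, 291.97.
Expected influenza admissions = Σ (standard pop × age-specific rate ÷ 100000)
= 27200×258.62/100000 + 25200×92.59/100000 + 25100×126.32/100000 + 16900×291.97/100000
= 70.34 + 23.33 + 31.71 + 49.34 = 174.73.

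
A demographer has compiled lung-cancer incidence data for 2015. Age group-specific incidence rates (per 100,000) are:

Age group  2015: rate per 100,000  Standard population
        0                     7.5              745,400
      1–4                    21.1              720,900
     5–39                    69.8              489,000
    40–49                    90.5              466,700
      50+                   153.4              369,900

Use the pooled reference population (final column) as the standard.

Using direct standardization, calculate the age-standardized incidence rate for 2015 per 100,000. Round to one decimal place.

Standard total = 2,791,900; weights = 0.2670, 0.2582, 0.1751, 0.1672, 0.1325.
Standardized rate: 0.2670×7.5 + 0.2582×21.1 + 0.1751×69.8 + 0.1672×90.5 + 0.1325×153.4 = 55.1283 per 100,000.

55.1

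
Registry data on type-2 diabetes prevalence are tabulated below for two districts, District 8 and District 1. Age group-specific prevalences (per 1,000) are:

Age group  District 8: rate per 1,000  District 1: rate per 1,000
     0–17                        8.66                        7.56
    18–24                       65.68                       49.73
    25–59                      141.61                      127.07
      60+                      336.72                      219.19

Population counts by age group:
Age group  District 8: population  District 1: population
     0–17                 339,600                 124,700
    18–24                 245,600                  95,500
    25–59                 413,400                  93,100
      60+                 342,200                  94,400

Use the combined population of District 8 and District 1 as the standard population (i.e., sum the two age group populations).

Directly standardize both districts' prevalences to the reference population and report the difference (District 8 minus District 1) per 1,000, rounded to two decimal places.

Combined standard total = 1,748,500; weights = 0.2655, 0.1951, 0.2897, 0.2497.
District 8: 0.2655×8.66 + 0.1951×65.68 + 0.2897×141.61 + 0.2497×336.72 = 140.2126 per 1,000.
District 1: 0.2655×7.56 + 0.1951×49.73 + 0.2897×127.07 + 0.2497×219.19 = 103.2498 per 1,000.
Difference = 140.2126 − 103.2498 = 36.9628.

36.96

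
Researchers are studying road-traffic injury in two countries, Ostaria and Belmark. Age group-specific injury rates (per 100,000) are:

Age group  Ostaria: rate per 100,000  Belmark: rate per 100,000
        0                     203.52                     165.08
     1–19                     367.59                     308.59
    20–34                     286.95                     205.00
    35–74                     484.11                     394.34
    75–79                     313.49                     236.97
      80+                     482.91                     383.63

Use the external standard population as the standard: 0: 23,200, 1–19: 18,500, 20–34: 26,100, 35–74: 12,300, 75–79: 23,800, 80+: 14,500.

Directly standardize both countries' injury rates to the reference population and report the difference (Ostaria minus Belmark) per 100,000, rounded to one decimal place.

71.7

Standard total = 118,400; weights = 0.1959, 0.1562, 0.2204, 0.1039, 0.2010, 0.1225.
Ostaria: 0.1959×203.52 + 0.1562×367.59 + 0.2204×286.95 + 0.1039×484.11 + 0.2010×313.49 + 0.1225×482.91 = 333.0176 per 100,000.
Belmark: 0.1959×165.08 + 0.1562×308.59 + 0.2204×205.00 + 0.1039×394.34 + 0.2010×236.97 + 0.1225×383.63 = 261.3359 per 100,000.
Difference = 333.0176 − 261.3359 = 71.6817.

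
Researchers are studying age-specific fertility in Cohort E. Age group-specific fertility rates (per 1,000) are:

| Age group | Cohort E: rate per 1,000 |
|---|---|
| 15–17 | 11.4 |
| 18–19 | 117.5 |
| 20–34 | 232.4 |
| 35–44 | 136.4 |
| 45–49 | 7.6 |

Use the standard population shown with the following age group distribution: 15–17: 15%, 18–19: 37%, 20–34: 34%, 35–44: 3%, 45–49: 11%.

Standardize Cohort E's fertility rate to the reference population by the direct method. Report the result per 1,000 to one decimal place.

Standard weights: 0.15, 0.37, 0.34, 0.03, 0.11.
Standardized rate: 0.1500×11.4 + 0.3700×117.5 + 0.3400×232.4 + 0.0300×136.4 + 0.1100×7.6 = 129.1290 per 1,000.

129.1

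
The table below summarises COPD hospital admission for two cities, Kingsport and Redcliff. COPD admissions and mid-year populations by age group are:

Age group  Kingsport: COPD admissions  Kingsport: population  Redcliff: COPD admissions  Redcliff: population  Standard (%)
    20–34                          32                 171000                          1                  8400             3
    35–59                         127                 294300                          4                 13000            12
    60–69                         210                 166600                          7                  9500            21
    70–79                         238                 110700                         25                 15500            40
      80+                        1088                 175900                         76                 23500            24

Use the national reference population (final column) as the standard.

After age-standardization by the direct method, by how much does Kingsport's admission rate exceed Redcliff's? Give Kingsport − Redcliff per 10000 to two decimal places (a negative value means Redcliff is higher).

Age-specific rates per 10000 for Kingsport: 1.87, 4.32, 12.61, 21.50, 61.85.
For Redcliff: 1.19, 3.08, 7.37, 16.13, 32.34.
Standard weights: 0.03, 0.12, 0.21, 0.40, 0.24.
Kingsport: 0.0300×1.87 + 0.1200×4.32 + 0.2100×12.61 + 0.4000×21.50 + 0.2400×61.85 = 26.6657 per 10000.
Redcliff: 0.0300×1.19 + 0.1200×3.08 + 0.2100×7.37 + 0.4000×16.13 + 0.2400×32.34 = 16.1656 per 10000.
Difference = 26.6657 − 16.1656 = 10.5000.

10.50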